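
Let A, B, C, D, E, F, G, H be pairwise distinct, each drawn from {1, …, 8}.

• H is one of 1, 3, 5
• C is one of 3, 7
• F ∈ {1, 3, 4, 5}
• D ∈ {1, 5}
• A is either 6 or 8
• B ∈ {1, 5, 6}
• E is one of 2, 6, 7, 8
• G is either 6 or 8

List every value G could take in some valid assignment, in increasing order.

6, 8

The 8 variables draw from only 8 values {1, 2, 3, 4, 5, 6, 7, 8}, so each is used; only E can be 2, hence E = 2.
Among the 7 still-open variables, 4 fits only F (and all 7 values in {1, 3, 4, 5, 6, 7, 8} must be used), so F = 4.
The 6 still-open variables draw from only 6 values {1, 3, 5, 6, 7, 8}, so each is used; only C can be 7, hence C = 7.
The 5 still-open variables together cover exactly {1, 3, 5, 6, 8} — 5 values for 5 variables — and 3 appears only in H's list, so H = 3.
A and G between them cover only {6, 8} — a naked pair. Remove those values from B.
No further eliminations apply; G can still be any of 6, 8.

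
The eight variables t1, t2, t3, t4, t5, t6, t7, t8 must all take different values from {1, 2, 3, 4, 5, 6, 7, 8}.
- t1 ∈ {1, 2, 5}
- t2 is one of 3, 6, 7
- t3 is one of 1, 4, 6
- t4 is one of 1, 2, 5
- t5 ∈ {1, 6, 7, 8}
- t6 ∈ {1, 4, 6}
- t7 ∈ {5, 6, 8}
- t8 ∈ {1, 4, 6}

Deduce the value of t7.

The 8 variables draw from only 8 values {1, 2, 3, 4, 5, 6, 7, 8}, so each is used; only t2 can be 3, hence t2 = 3.
The 7 still-open variables together cover exactly {1, 2, 4, 5, 6, 7, 8} — 7 values for 7 variables — and 7 appears only in t5's list, so t5 = 7.
Among the 6 still-open variables, 8 fits only t7 (and all 6 values in {1, 2, 4, 5, 6, 8} must be used), so t7 = 8.

8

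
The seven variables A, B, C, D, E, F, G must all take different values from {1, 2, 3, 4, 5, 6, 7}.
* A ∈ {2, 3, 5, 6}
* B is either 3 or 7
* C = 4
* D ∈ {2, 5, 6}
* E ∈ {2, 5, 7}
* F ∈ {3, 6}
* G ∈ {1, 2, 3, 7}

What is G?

1

C must be 4 (only option left).
Among the 6 still-open variables, 1 fits only G (and all 6 values in {1, 2, 3, 5, 6, 7} must be used), so G = 1.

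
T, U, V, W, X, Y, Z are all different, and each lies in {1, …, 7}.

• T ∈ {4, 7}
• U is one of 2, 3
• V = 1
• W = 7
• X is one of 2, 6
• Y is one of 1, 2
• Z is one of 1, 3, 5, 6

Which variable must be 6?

V must be 1 (only option left). Strike 1 from Y, Z.
W has just one choice, so W = 7. So T can't be 7.
Y must be 2 (only option left). Remove 2 from U, X.
So 6 goes to X.

X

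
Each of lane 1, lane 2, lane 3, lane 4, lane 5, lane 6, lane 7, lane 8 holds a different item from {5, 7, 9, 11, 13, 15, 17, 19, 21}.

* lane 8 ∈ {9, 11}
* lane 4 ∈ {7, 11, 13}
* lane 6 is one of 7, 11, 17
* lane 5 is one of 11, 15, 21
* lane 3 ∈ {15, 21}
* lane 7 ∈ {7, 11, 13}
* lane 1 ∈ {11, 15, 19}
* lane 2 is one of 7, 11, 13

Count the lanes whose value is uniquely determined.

The 8 variables together cover exactly {7, 9, 11, 13, 15, 17, 19, 21} — 8 values for 8 variables — and 9 appears only in lane 8's list, so lane 8 = 9.
The 7 still-open variables together cover exactly {7, 11, 13, 15, 17, 19, 21} — 7 values for 7 variables — and 17 appears only in lane 6's list, so lane 6 = 17.
The 6 still-open variables draw from only 6 values {7, 11, 13, 15, 19, 21}, so each is used; only lane 1 can be 19, hence lane 1 = 19.
lane 2, lane 4, lane 7 share exactly the 3 values {7, 11, 13}; by pigeonhole those values go to them, so strike 7, 11, 13 from lane 5.
Determined: lane 1=19, lane 6=17, lane 8=9. The other lanes each still have more than one consistent value. That makes 3.

3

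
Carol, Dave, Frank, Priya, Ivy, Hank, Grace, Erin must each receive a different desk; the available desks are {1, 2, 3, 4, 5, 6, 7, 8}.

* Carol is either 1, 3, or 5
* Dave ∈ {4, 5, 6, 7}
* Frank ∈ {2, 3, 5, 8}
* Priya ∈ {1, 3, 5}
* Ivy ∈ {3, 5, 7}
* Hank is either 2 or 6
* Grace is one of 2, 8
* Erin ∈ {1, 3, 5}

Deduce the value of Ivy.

7

The 8 variables draw from only 8 values {1, 2, 3, 4, 5, 6, 7, 8}, so each is used; only Dave can be 4, hence Dave = 4.
The 7 still-open variables together cover exactly {1, 2, 3, 5, 6, 7, 8} — 7 values for 7 variables — and 6 appears only in Hank's list, so Hank = 6.
The 6 still-open variables together cover exactly {1, 2, 3, 5, 7, 8} — 6 values for 6 variables — and 7 appears only in Ivy's list, so Ivy = 7.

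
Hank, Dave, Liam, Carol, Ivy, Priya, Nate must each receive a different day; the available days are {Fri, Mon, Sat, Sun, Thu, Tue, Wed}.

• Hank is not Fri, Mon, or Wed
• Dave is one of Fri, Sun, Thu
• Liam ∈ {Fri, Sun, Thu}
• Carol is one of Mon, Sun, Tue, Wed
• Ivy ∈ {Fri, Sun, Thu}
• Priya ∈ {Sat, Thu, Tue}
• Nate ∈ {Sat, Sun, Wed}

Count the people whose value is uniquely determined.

2

Among the 7 variables, Mon fits only Carol (and all 7 values in {Fri, Mon, Sat, Sun, Thu, Tue, Wed} must be used), so Carol = Mon.
The 6 still-open variables together cover exactly {Fri, Sat, Sun, Thu, Tue, Wed} — 6 values for 6 variables — and Wed appears only in Nate's list, so Nate = Wed.
Dave, Liam, Ivy between them cover only {Fri, Sun, Thu} — a naked triple. Remove those values from Hank, Priya.
Determined: Carol=Mon, Nate=Wed. The other people each still have more than one consistent value. That makes 2.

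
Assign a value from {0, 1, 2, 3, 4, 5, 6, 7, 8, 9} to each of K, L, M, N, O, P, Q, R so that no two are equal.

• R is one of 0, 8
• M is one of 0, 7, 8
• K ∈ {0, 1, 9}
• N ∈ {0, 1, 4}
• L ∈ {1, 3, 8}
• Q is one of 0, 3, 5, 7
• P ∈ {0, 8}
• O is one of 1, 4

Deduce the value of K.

9

Among the 8 variables, 5 fits only Q (and all 8 values in {0, 1, 3, 4, 5, 7, 8, 9} must be used), so Q = 5.
Among the 7 still-open variables, 3 fits only L (and all 7 values in {0, 1, 3, 4, 7, 8, 9} must be used), so L = 3.
The 6 still-open variables draw from only 6 values {0, 1, 4, 7, 8, 9}, so each is used; only M can be 7, hence M = 7.
The 5 still-open variables draw from only 5 values {0, 1, 4, 8, 9}, so each is used; only K can be 9, hence K = 9.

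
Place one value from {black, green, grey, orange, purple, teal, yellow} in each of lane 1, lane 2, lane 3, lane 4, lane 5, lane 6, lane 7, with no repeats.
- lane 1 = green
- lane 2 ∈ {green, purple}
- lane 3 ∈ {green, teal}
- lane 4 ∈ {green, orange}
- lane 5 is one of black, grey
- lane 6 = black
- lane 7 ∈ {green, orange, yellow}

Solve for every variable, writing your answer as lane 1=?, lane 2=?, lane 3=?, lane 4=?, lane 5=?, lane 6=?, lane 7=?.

lane 1's domain is down to {green}, so lane 1 = green. Remove green from lane 2, lane 3, lane 4, lane 7.
lane 2 must be purple (only option left).
That leaves lane 3 = teal.
lane 4's domain is down to {orange}, so lane 4 = orange. Eliminate orange elsewhere: lane 7.
That leaves lane 6 = black. So lane 5 can't be black.
lane 7 must be yellow (only option left).
lane 5 must be grey (only option left).

lane 1=green, lane 2=purple, lane 3=teal, lane 4=orange, lane 5=grey, lane 6=black, lane 7=yellow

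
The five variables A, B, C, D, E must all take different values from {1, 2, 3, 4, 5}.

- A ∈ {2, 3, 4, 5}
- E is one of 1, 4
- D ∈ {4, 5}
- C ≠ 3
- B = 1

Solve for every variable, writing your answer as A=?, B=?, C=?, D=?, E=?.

B has just one choice, so B = 1. Eliminate 1 elsewhere: C, E.
That leaves E = 4. Remove 4 from A, C, D.
D must be 5 (only option left). Strike 5 from A, C.
C has just one choice, so C = 2. So A can't be 2.
A must be 3 (only option left).

A=3, B=1, C=2, D=5, E=4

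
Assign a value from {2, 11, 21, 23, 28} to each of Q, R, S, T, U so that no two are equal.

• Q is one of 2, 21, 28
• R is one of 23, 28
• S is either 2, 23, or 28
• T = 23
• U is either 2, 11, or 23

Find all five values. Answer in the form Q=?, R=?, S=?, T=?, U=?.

Q=21, R=28, S=2, T=23, U=11

T has just one choice, so T = 23. Eliminate 23 elsewhere: R, S, U.
R has just one choice, so R = 28. Remove 28 from Q, S.
That leaves S = 2. Strike 2 from Q, U.
U's domain is down to {11}, so U = 11.
Q has just one choice, so Q = 21.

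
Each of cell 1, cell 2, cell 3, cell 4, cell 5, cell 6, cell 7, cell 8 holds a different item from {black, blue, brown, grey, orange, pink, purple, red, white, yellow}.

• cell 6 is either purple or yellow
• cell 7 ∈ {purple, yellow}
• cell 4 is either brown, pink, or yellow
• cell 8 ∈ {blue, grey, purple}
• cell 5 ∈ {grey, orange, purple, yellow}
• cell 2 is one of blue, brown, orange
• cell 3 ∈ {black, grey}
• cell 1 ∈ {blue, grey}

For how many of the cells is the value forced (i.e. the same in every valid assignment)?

Among the 8 variables, black fits only cell 3 (and all 8 values in {black, blue, brown, grey, orange, pink, purple, yellow} must be used), so cell 3 = black.
The 7 still-open variables draw from only 7 values {blue, brown, grey, orange, pink, purple, yellow}, so each is used; only cell 4 can be pink, hence cell 4 = pink.
The 6 still-open variables draw from only 6 values {blue, brown, grey, orange, purple, yellow}, so each is used; only cell 2 can be brown, hence cell 2 = brown.
The 5 still-open variables draw from only 5 values {blue, grey, orange, purple, yellow}, so each is used; only cell 5 can be orange, hence cell 5 = orange.
cell 6 and cell 7 share exactly the 2 values {purple, yellow}; by pigeonhole those values go to them, so strike purple, yellow from cell 8.
Determined: cell 2=brown, cell 3=black, cell 4=pink, cell 5=orange. The other cells each still have more than one consistent value. That makes 4.

4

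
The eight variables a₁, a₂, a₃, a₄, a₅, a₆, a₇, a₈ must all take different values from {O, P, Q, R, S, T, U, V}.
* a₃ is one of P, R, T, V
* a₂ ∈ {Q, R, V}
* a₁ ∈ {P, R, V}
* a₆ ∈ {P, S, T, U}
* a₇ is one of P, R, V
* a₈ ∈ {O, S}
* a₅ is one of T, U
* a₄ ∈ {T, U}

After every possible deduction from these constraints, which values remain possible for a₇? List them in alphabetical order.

The 8 variables together cover exactly {O, P, Q, R, S, T, U, V} — 8 values for 8 variables — and O appears only in a₈'s list, so a₈ = O.
The 7 still-open variables draw from only 7 values {P, Q, R, S, T, U, V}, so each is used; only a₂ can be Q, hence a₂ = Q.
Among the 6 still-open variables, S fits only a₆ (and all 6 values in {P, R, S, T, U, V} must be used), so a₆ = S.
a₄ and a₅ between them cover only {T, U} — a naked pair. Remove those values from a₃.
No further eliminations apply; a₇ can still be any of P, R, V.

P, R, V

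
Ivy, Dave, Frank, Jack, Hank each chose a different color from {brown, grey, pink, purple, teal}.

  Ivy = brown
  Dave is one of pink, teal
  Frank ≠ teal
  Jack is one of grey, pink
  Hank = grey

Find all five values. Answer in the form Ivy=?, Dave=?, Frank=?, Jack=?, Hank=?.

Ivy must be brown (only option left). Eliminate brown elsewhere: Frank.
Hank has just one choice, so Hank = grey. Strike grey from Frank, Jack.
Jack must be pink (only option left). So Dave, Frank can't be pink.
Dave must be teal (only option left).
Frank's domain is down to {purple}, so Frank = purple.

Ivy=brown, Dave=teal, Frank=purple, Jack=pink, Hank=grey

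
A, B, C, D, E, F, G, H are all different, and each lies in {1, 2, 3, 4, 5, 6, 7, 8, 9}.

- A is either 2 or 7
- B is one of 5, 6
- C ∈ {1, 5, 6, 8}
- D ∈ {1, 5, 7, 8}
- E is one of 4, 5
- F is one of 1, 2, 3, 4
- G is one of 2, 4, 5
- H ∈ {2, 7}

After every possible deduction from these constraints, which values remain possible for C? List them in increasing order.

1, 8

The 8 variables draw from only 8 values {1, 2, 3, 4, 5, 6, 7, 8}, so each is used; only F can be 3, hence F = 3.
The 2 variables A and H are confined to {2, 7}, which locks those values in; drop them from D, G.
The 2 variables E and G are confined to {4, 5}, which locks those values in; drop them from B, C, D.
B's domain is down to {6}, so B = 6. Remove 6 from C.
No further eliminations apply; C can still be any of 1, 8.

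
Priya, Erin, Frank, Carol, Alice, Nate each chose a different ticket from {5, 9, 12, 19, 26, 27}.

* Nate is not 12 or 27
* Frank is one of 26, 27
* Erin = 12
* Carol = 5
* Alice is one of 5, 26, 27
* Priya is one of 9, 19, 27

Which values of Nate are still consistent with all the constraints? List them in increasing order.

Erin must be 12 (only option left).
Carol has just one choice, so Carol = 5. Eliminate 5 elsewhere: Alice, Nate.
Frank and Alice between them cover only {26, 27} — a naked pair. Remove those values from Priya, Nate.
No further eliminations apply; Nate can still be any of 9, 19.

9, 19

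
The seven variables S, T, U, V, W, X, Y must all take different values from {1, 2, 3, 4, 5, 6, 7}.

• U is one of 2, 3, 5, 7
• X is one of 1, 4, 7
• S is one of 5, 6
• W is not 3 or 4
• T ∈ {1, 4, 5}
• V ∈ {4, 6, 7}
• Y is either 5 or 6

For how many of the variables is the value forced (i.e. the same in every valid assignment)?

2

Among the 7 variables, 3 fits only U (and all 7 values in {1, 2, 3, 4, 5, 6, 7} must be used), so U = 3.
Among the 6 still-open variables, 2 fits only W (and all 6 values in {1, 2, 4, 5, 6, 7} must be used), so W = 2.
S and Y share exactly the 2 values {5, 6}; by pigeonhole those values go to them, so strike 5, 6 from T, V.
Determined: U=3, W=2. The other variables each still have more than one consistent value. That makes 2.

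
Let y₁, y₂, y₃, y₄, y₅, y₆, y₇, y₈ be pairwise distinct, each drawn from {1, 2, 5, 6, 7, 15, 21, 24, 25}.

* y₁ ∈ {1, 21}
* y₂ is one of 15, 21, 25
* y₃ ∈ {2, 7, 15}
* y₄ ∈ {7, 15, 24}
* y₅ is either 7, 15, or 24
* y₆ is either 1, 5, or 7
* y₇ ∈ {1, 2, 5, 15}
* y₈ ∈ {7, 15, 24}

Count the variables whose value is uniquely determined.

The 8 variables draw from only 8 values {1, 2, 5, 7, 15, 21, 24, 25}, so each is used; only y₂ can be 25, hence y₂ = 25.
The 7 still-open variables draw from only 7 values {1, 2, 5, 7, 15, 21, 24}, so each is used; only y₁ can be 21, hence y₁ = 21.
y₄, y₅, y₈ share exactly the 3 values {7, 15, 24}; by pigeonhole those values go to them, so strike 7, 15, 24 from y₃, y₆, y₇.
y₃ must be 2 (only option left). Remove 2 from y₇.
Determined: y₁=21, y₂=25, y₃=2. The other variables each still have more than one consistent value. That makes 3.

3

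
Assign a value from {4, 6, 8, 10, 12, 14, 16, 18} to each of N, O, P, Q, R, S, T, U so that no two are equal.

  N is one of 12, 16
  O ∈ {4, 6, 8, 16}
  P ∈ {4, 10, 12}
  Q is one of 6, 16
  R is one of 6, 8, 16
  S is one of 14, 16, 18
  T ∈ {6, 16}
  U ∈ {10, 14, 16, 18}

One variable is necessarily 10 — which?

The 2 variables Q and T are confined to {6, 16}, which locks those values in; drop them from N, O, R, S, U.
N must be 12 (only option left). Strike 12 from P.
R has just one choice, so R = 8. Eliminate 8 elsewhere: O.
That leaves O = 4. Remove 4 from P.
So 10 goes to P.

P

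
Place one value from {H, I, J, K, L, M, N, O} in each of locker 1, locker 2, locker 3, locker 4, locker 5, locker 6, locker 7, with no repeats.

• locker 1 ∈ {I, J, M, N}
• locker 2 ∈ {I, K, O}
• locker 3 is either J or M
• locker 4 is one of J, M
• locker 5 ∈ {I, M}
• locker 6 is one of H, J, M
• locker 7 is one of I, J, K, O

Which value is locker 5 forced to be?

I

The 7 variables together cover exactly {H, I, J, K, M, N, O} — 7 values for 7 variables — and H appears only in locker 6's list, so locker 6 = H.
The 6 still-open variables together cover exactly {I, J, K, M, N, O} — 6 values for 6 variables — and N appears only in locker 1's list, so locker 1 = N.
locker 3 and locker 4 share exactly the 2 values {J, M}; by pigeonhole those values go to them, so strike J, M from locker 5, locker 7.
So locker 5 = I.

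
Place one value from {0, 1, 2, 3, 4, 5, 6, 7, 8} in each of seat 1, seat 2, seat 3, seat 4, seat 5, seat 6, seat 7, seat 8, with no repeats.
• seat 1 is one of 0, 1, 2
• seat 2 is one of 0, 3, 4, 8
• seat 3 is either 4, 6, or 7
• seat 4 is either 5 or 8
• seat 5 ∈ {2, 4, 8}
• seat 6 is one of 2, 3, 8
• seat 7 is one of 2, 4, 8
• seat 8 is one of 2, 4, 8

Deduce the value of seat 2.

0

seat 5, seat 7, seat 8 between them cover only {2, 4, 8} — a naked triple. Remove those values from seat 1, seat 2, seat 3, seat 4, seat 6.
seat 4's domain is down to {5}, so seat 4 = 5.
seat 6's domain is down to {3}, so seat 6 = 3. Strike 3 from seat 2.
So seat 2 = 0.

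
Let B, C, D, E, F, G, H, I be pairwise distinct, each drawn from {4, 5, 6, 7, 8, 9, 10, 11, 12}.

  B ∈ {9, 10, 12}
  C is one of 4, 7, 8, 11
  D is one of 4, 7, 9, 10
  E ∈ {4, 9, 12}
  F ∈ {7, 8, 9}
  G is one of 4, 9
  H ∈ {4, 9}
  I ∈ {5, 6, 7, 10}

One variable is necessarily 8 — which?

G and H between them cover only {4, 9} — a naked pair. Remove those values from B, C, D, E, F.
E must be 12 (only option left). Strike 12 from B.
That leaves B = 10. So D, I can't be 10.
D's domain is down to {7}, so D = 7. So C, F, I can't be 7.
So 8 goes to F.

F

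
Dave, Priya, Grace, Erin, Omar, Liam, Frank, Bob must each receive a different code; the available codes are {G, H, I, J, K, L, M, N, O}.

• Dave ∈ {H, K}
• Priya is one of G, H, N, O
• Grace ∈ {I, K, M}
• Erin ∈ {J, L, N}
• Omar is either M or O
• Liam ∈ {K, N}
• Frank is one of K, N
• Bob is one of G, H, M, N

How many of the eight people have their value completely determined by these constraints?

Liam and Frank between them cover only {K, N} — a naked pair. Remove those values from Dave, Priya, Grace, Erin, Bob.
That leaves Dave = H. Eliminate H elsewhere: Priya, Bob.
Priya, Omar, Bob between them cover only {G, M, O} — a naked triple. Remove those values from Grace.
Grace's domain is down to {I}, so Grace = I.
Determined: Dave=H, Grace=I. The other people each still have more than one consistent value. That makes 2.

2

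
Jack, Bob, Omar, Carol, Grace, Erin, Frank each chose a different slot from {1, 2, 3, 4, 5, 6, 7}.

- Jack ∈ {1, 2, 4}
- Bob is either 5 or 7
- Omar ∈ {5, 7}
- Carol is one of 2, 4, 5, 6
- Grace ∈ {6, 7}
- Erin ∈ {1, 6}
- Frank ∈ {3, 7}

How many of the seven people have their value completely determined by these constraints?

The 7 variables together cover exactly {1, 2, 3, 4, 5, 6, 7} — 7 values for 7 variables — and 3 appears only in Frank's list, so Frank = 3.
The 2 variables Bob and Omar are confined to {5, 7}, which locks those values in; drop them from Carol, Grace.
Grace's domain is down to {6}, so Grace = 6. Remove 6 from Carol, Erin.
Erin must be 1 (only option left). Strike 1 from Jack.
Determined: Grace=6, Erin=1, Frank=3. The other people each still have more than one consistent value. That makes 3.

3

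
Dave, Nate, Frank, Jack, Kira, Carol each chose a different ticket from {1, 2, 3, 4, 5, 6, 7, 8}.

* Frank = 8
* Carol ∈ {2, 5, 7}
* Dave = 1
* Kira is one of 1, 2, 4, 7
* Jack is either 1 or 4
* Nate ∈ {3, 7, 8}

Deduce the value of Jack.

Dave's domain is down to {1}, so Dave = 1. Remove 1 from Jack, Kira.
So Jack = 4.

4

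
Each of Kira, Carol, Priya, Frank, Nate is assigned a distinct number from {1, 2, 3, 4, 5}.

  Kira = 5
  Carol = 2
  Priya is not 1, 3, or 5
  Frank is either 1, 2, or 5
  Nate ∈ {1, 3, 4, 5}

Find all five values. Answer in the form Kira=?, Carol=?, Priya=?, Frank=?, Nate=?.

Kira=5, Carol=2, Priya=4, Frank=1, Nate=3

Kira's domain is down to {5}, so Kira = 5. Remove 5 from Frank, Nate.
Carol has just one choice, so Carol = 2. So Priya, Frank can't be 2.
That leaves Priya = 4. Strike 4 from Nate.
That leaves Frank = 1. Remove 1 from Nate.
Nate must be 3 (only option left).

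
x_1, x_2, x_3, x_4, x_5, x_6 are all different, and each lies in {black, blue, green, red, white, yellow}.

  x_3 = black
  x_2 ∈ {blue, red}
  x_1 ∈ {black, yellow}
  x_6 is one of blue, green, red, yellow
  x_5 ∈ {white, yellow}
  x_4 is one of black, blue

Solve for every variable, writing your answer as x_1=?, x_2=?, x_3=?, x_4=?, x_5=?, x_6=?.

x_3 has just one choice, so x_3 = black. Eliminate black elsewhere: x_1, x_4.
x_4's domain is down to {blue}, so x_4 = blue. Eliminate blue elsewhere: x_2, x_6.
x_1 must be yellow (only option left). Eliminate yellow elsewhere: x_5, x_6.
x_2 has just one choice, so x_2 = red. Strike red from x_6.
x_5 has just one choice, so x_5 = white.
That leaves x_6 = green.

x_1=yellow, x_2=red, x_3=black, x_4=blue, x_5=white, x_6=green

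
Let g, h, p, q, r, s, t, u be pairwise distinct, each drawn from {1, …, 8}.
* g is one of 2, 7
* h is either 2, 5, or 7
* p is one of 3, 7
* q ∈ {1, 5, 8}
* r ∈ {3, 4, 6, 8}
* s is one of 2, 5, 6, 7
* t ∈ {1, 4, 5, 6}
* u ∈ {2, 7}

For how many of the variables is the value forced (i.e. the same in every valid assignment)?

g and u share exactly the 2 values {2, 7}; by pigeonhole those values go to them, so strike 2, 7 from h, p, s.
h must be 5 (only option left). So q, s, t can't be 5.
p's domain is down to {3}, so p = 3. So r can't be 3.
s has just one choice, so s = 6. Remove 6 from r, t.
Determined: h=5, p=3, s=6. The other variables each still have more than one consistent value. That makes 3.

3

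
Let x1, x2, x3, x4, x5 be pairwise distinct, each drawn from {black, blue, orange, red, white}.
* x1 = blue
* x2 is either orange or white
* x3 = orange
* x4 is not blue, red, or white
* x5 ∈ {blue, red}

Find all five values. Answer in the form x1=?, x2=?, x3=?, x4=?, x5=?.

x1 has just one choice, so x1 = blue. Eliminate blue elsewhere: x5.
x3 must be orange (only option left). Remove orange from x2, x4.
x4 has just one choice, so x4 = black.
That leaves x5 = red.
x2 has just one choice, so x2 = white.

x1=blue, x2=white, x3=orange, x4=black, x5=red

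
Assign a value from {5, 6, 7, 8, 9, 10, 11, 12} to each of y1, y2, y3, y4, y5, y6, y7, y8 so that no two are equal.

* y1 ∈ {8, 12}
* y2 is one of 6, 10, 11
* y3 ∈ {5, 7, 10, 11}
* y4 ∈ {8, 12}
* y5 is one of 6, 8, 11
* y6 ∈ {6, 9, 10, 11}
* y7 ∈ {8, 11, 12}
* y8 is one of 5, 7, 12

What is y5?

6

Among the 8 variables, 9 fits only y6 (and all 8 values in {5, 6, 7, 8, 9, 10, 11, 12} must be used), so y6 = 9.
The 2 variables y1 and y4 are confined to {8, 12}, which locks those values in; drop them from y5, y7, y8.
y7 has just one choice, so y7 = 11. So y2, y3, y5 can't be 11.
So y5 = 6.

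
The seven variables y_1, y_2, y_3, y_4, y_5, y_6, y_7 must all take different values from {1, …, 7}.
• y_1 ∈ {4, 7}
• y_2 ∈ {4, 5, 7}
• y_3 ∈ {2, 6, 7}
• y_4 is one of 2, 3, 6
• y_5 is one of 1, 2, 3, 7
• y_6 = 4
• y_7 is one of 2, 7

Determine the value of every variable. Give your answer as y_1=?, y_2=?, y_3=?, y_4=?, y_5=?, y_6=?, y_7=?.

y_6 must be 4 (only option left). Strike 4 from y_1, y_2.
y_1 has just one choice, so y_1 = 7. Strike 7 from y_2, y_3, y_5, y_7.
y_2 has just one choice, so y_2 = 5.
That leaves y_7 = 2. Strike 2 from y_3, y_4, y_5.
y_3 has just one choice, so y_3 = 6. Strike 6 from y_4.
y_4 has just one choice, so y_4 = 3. Strike 3 from y_5.
y_5's domain is down to {1}, so y_5 = 1.

y_1=7, y_2=5, y_3=6, y_4=3, y_5=1, y_6=4, y_7=2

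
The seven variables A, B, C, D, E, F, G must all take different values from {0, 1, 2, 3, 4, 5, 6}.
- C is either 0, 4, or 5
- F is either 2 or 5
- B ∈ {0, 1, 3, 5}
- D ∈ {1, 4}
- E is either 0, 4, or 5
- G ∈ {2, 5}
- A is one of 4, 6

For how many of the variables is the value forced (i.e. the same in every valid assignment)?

Among the 7 variables, 3 fits only B (and all 7 values in {0, 1, 2, 3, 4, 5, 6} must be used), so B = 3.
The 6 still-open variables draw from only 6 values {0, 1, 2, 4, 5, 6}, so each is used; only D can be 1, hence D = 1.
The 5 still-open variables draw from only 5 values {0, 2, 4, 5, 6}, so each is used; only A can be 6, hence A = 6.
The 2 variables F and G are confined to {2, 5}, which locks those values in; drop them from C, E.
Determined: A=6, B=3, D=1. The other variables each still have more than one consistent value. That makes 3.

3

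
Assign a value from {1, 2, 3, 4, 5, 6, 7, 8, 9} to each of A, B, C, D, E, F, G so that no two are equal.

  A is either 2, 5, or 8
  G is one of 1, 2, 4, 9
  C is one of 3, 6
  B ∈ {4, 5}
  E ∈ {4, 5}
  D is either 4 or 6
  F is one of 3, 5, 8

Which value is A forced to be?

B and E between them cover only {4, 5} — a naked pair. Remove those values from A, D, F, G.
That leaves D = 6. Strike 6 from C.
C's domain is down to {3}, so C = 3. So F can't be 3.
F must be 8 (only option left). Strike 8 from A.
So A = 2.

2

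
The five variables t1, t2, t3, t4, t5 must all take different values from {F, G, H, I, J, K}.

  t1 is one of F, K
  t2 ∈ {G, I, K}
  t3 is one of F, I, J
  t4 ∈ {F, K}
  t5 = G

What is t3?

J

t5's domain is down to {G}, so t5 = G. Remove G from t2.
The 4 still-open variables together cover exactly {F, I, J, K} — 4 values for 4 variables — and J appears only in t3's list, so t3 = J.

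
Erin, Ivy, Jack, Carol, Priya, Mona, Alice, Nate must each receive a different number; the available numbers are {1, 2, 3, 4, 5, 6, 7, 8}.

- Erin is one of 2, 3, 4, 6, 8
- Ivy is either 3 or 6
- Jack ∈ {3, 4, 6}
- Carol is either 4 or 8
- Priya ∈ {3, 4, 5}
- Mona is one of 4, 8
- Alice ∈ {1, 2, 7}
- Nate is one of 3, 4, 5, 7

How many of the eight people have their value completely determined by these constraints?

4

The 8 variables draw from only 8 values {1, 2, 3, 4, 5, 6, 7, 8}, so each is used; only Alice can be 1, hence Alice = 1.
The 7 still-open variables draw from only 7 values {2, 3, 4, 5, 6, 7, 8}, so each is used; only Erin can be 2, hence Erin = 2.
The 6 still-open variables draw from only 6 values {3, 4, 5, 6, 7, 8}, so each is used; only Nate can be 7, hence Nate = 7.
Among the 5 still-open variables, 5 fits only Priya (and all 5 values in {3, 4, 5, 6, 8} must be used), so Priya = 5.
Carol and Mona between them cover only {4, 8} — a naked pair. Remove those values from Jack.
Determined: Erin=2, Priya=5, Alice=1, Nate=7. The other people each still have more than one consistent value. That makes 4.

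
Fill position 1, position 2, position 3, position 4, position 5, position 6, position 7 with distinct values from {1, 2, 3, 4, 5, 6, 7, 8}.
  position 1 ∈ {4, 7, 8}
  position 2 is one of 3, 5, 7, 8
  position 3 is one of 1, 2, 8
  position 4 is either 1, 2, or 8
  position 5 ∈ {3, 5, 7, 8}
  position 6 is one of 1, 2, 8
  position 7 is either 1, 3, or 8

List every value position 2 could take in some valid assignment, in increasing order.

5, 7

The 7 variables draw from only 7 values {1, 2, 3, 4, 5, 7, 8}, so each is used; only position 1 can be 4, hence position 1 = 4.
The 3 variables position 3, position 4, position 6 are confined to {1, 2, 8}, which locks those values in; drop them from position 2, position 5, position 7.
position 7 must be 3 (only option left). Remove 3 from position 2, position 5.
No further eliminations apply; position 2 can still be any of 5, 7.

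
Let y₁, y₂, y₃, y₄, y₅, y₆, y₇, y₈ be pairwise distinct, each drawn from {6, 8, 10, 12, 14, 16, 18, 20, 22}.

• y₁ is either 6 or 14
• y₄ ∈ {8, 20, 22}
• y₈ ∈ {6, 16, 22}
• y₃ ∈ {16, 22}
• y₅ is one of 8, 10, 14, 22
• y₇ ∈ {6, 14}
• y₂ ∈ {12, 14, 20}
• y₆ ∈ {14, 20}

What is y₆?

20

Among the 8 variables, 10 fits only y₅ (and all 8 values in {6, 8, 10, 12, 14, 16, 20, 22} must be used), so y₅ = 10.
The 7 still-open variables together cover exactly {6, 8, 12, 14, 16, 20, 22} — 7 values for 7 variables — and 8 appears only in y₄'s list, so y₄ = 8.
The 6 still-open variables draw from only 6 values {6, 12, 14, 16, 20, 22}, so each is used; only y₂ can be 12, hence y₂ = 12.
The 5 still-open variables draw from only 5 values {6, 14, 16, 20, 22}, so each is used; only y₆ can be 20, hence y₆ = 20.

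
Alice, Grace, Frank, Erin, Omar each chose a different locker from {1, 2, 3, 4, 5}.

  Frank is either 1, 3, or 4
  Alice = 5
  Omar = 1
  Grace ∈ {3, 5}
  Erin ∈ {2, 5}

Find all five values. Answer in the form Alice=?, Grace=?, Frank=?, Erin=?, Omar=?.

Alice=5, Grace=3, Frank=4, Erin=2, Omar=1

Alice has just one choice, so Alice = 5. So Grace, Erin can't be 5.
Grace has just one choice, so Grace = 3. Remove 3 from Frank.
Erin must be 2 (only option left).
Omar must be 1 (only option left). Remove 1 from Frank.
Frank has just one choice, so Frank = 4.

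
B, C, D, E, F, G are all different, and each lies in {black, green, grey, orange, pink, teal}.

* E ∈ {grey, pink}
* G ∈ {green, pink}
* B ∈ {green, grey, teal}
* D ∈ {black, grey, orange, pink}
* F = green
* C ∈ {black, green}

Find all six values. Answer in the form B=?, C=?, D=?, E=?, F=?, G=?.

F must be green (only option left). Strike green from B, C, G.
G's domain is down to {pink}, so G = pink. Remove pink from D, E.
C has just one choice, so C = black. So D can't be black.
That leaves E = grey. So B, D can't be grey.
B's domain is down to {teal}, so B = teal.
That leaves D = orange.

B=teal, C=black, D=orange, E=grey, F=green, G=pink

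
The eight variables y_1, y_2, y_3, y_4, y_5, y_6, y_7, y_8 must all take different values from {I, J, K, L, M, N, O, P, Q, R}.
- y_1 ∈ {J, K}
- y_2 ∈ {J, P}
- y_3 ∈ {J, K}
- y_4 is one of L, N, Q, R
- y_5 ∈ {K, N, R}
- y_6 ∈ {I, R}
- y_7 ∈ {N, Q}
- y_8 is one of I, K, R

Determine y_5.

Among the 8 variables, L fits only y_4 (and all 8 values in {I, J, K, L, N, P, Q, R} must be used), so y_4 = L.
The 7 still-open variables draw from only 7 values {I, J, K, N, P, Q, R}, so each is used; only y_2 can be P, hence y_2 = P.
Among the 6 still-open variables, Q fits only y_7 (and all 6 values in {I, J, K, N, Q, R} must be used), so y_7 = Q.
The 5 still-open variables together cover exactly {I, J, K, N, R} — 5 values for 5 variables — and N appears only in y_5's list, so y_5 = N.

N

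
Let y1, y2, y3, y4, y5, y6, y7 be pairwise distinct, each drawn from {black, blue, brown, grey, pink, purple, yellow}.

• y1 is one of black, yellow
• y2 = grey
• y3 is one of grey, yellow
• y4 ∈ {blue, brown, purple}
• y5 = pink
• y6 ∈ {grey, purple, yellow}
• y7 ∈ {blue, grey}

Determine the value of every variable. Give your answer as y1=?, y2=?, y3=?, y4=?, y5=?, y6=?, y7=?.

y2's domain is down to {grey}, so y2 = grey. Strike grey from y3, y6, y7.
y3 has just one choice, so y3 = yellow. Strike yellow from y1, y6.
y5 has just one choice, so y5 = pink.
That leaves y6 = purple. Eliminate purple elsewhere: y4.
That leaves y7 = blue. Eliminate blue elsewhere: y4.
That leaves y1 = black.
y4 must be brown (only option left).

y1=black, y2=grey, y3=yellow, y4=brown, y5=pink, y6=purple, y7=blue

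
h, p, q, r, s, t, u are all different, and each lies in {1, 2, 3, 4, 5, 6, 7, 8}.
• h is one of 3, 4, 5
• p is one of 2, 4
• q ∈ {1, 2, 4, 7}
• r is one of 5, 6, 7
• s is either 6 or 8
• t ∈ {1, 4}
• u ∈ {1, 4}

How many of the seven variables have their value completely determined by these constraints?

The 2 variables t and u are confined to {1, 4}, which locks those values in; drop them from h, p, q.
p has just one choice, so p = 2. Strike 2 from q.
That leaves q = 7. Eliminate 7 elsewhere: r.
Determined: p=2, q=7. The other variables each still have more than one consistent value. That makes 2.

2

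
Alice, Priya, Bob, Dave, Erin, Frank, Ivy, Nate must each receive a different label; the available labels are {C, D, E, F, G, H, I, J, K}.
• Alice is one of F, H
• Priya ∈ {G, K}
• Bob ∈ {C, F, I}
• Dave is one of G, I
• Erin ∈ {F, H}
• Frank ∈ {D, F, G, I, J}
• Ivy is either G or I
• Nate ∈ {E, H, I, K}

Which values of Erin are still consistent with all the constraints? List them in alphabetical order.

Alice and Erin between them cover only {F, H} — a naked pair. Remove those values from Bob, Frank, Nate.
Dave and Ivy between them cover only {G, I} — a naked pair. Remove those values from Priya, Bob, Frank, Nate.
Priya must be K (only option left). Eliminate K elsewhere: Nate.
Bob has just one choice, so Bob = C.
That leaves Nate = E.
No further eliminations apply; Erin can still be any of F, H.

F, H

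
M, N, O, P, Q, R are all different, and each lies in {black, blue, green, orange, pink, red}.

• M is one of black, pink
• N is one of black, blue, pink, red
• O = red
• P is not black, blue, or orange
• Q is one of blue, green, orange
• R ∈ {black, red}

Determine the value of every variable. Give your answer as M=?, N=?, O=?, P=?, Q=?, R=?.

M=pink, N=blue, O=red, P=green, Q=orange, R=black

O must be red (only option left). So N, P, R can't be red.
R's domain is down to {black}, so R = black. Remove black from M, N.
That leaves M = pink. So N, P can't be pink.
N has just one choice, so N = blue. Remove blue from Q.
That leaves P = green. Strike green from Q.
Q's domain is down to {orange}, so Q = orange.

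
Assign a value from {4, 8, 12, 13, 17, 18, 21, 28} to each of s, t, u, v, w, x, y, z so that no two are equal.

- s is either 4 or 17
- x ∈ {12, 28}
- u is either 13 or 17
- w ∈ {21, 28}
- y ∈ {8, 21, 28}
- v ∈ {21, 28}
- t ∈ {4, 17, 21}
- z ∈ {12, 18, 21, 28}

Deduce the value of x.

12

The 8 variables together cover exactly {4, 8, 12, 13, 17, 18, 21, 28} — 8 values for 8 variables — and 8 appears only in y's list, so y = 8.
The 7 still-open variables together cover exactly {4, 12, 13, 17, 18, 21, 28} — 7 values for 7 variables — and 13 appears only in u's list, so u = 13.
The 6 still-open variables draw from only 6 values {4, 12, 17, 18, 21, 28}, so each is used; only z can be 18, hence z = 18.
Among the 5 still-open variables, 12 fits only x (and all 5 values in {4, 12, 17, 21, 28} must be used), so x = 12.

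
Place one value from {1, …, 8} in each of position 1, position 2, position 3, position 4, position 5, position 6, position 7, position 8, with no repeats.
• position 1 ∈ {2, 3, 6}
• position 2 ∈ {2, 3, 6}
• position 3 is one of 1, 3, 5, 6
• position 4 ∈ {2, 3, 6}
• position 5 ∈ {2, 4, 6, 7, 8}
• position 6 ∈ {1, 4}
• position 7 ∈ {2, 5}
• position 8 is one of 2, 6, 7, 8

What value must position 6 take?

4

position 1, position 2, position 4 between them cover only {2, 3, 6} — a naked triple. Remove those values from position 3, position 5, position 7, position 8.
position 7 must be 5 (only option left). Remove 5 from position 3.
That leaves position 3 = 1. Remove 1 from position 6.
So position 6 = 4.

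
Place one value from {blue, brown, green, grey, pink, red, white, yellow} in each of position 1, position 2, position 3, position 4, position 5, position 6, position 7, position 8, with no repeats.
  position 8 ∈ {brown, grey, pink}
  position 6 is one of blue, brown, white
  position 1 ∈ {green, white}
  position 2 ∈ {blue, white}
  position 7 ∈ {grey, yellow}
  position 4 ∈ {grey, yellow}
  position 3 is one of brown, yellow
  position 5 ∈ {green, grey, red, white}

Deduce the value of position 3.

The 8 variables draw from only 8 values {blue, brown, green, grey, pink, red, white, yellow}, so each is used; only position 8 can be pink, hence position 8 = pink.
The 7 still-open variables together cover exactly {blue, brown, green, grey, red, white, yellow} — 7 values for 7 variables — and red appears only in position 5's list, so position 5 = red.
The 6 still-open variables together cover exactly {blue, brown, green, grey, white, yellow} — 6 values for 6 variables — and green appears only in position 1's list, so position 1 = green.
The 2 variables position 4 and position 7 are confined to {grey, yellow}, which locks those values in; drop them from position 3.
So position 3 = brown.

brown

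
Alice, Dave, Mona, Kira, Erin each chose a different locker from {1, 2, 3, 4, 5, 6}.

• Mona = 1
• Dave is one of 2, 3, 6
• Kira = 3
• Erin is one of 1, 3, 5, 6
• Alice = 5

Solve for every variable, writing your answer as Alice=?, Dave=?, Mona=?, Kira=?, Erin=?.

Alice=5, Dave=2, Mona=1, Kira=3, Erin=6

Alice must be 5 (only option left). Strike 5 from Erin.
Mona's domain is down to {1}, so Mona = 1. Remove 1 from Erin.
Kira has just one choice, so Kira = 3. Remove 3 from Dave, Erin.
That leaves Erin = 6. Eliminate 6 elsewhere: Dave.
Dave must be 2 (only option left).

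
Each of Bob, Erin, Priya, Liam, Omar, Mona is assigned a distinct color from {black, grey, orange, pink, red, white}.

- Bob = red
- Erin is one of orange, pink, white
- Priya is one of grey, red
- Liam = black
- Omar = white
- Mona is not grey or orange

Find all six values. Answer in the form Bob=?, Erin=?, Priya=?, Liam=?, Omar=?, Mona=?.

Bob has just one choice, so Bob = red. So Priya, Mona can't be red.
That leaves Priya = grey.
Liam must be black (only option left). So Mona can't be black.
Omar has just one choice, so Omar = white. Eliminate white elsewhere: Erin, Mona.
Mona must be pink (only option left). Strike pink from Erin.
Erin's domain is down to {orange}, so Erin = orange.

Bob=red, Erin=orange, Priya=grey, Liam=black, Omar=white, Mona=pink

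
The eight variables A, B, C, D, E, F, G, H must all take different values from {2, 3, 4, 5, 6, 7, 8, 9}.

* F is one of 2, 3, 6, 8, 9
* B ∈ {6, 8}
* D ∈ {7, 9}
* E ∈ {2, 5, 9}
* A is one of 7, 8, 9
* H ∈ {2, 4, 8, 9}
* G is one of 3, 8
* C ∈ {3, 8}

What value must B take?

The 8 variables draw from only 8 values {2, 3, 4, 5, 6, 7, 8, 9}, so each is used; only H can be 4, hence H = 4.
The 7 still-open variables together cover exactly {2, 3, 5, 6, 7, 8, 9} — 7 values for 7 variables — and 5 appears only in E's list, so E = 5.
Among the 6 still-open variables, 2 fits only F (and all 6 values in {2, 3, 6, 7, 8, 9} must be used), so F = 2.
The 5 still-open variables draw from only 5 values {3, 6, 7, 8, 9}, so each is used; only B can be 6, hence B = 6.

6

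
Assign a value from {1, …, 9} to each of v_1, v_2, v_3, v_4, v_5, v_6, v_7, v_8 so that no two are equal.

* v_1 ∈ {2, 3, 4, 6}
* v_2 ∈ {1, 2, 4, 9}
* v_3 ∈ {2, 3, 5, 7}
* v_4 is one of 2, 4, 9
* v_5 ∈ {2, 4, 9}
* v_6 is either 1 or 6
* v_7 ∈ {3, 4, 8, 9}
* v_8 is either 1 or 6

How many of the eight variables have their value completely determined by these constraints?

v_6 and v_8 share exactly the 2 values {1, 6}; by pigeonhole those values go to them, so strike 1, 6 from v_1, v_2.
v_2, v_4, v_5 share exactly the 3 values {2, 4, 9}; by pigeonhole those values go to them, so strike 2, 4, 9 from v_1, v_3, v_7.
v_1 has just one choice, so v_1 = 3. So v_3, v_7 can't be 3.
v_7 has just one choice, so v_7 = 8.
Determined: v_1=3, v_7=8. The other variables each still have more than one consistent value. That makes 2.

2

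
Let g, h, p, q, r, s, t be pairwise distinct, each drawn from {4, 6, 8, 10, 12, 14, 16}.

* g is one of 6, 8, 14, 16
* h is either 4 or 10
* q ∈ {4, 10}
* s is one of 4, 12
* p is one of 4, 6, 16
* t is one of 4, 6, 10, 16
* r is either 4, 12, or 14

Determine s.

The 7 variables together cover exactly {4, 6, 8, 10, 12, 14, 16} — 7 values for 7 variables — and 8 appears only in g's list, so g = 8.
The 6 still-open variables together cover exactly {4, 6, 10, 12, 14, 16} — 6 values for 6 variables — and 14 appears only in r's list, so r = 14.
The 5 still-open variables together cover exactly {4, 6, 10, 12, 16} — 5 values for 5 variables — and 12 appears only in s's list, so s = 12.

12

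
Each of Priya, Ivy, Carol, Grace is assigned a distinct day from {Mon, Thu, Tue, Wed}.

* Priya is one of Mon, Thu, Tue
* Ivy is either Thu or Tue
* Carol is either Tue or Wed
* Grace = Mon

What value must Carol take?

Grace has just one choice, so Grace = Mon. Remove Mon from Priya.
The 3 still-open variables draw from only 3 values {Thu, Tue, Wed}, so each is used; only Carol can be Wed, hence Carol = Wed.

Wed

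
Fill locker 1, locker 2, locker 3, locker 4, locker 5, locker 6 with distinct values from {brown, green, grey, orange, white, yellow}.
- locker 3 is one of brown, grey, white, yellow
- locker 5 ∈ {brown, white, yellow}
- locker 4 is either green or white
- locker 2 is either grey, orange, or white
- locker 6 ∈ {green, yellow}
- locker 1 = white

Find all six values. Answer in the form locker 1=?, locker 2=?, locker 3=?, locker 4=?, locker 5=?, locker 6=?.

locker 1 must be white (only option left). Remove white from locker 2, locker 3, locker 4, locker 5.
locker 4 must be green (only option left). Eliminate green elsewhere: locker 6.
locker 6 must be yellow (only option left). Strike yellow from locker 3, locker 5.
locker 5's domain is down to {brown}, so locker 5 = brown. Eliminate brown elsewhere: locker 3.
locker 3 has just one choice, so locker 3 = grey. So locker 2 can't be grey.
locker 2 must be orange (only option left).

locker 1=white, locker 2=orange, locker 3=grey, locker 4=green, locker 5=brown, locker 6=yellow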